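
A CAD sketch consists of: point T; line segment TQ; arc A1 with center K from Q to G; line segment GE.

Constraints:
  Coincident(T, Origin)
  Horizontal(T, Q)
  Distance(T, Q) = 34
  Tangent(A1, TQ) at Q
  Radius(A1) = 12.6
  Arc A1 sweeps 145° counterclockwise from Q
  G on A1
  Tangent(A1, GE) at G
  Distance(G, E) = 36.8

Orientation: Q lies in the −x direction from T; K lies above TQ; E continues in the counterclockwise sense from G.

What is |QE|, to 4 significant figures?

49.64

On A1, Q sits at bearing -90° from K; a 145° counterclockwise sweep puts G at bearing 55°, so G = K + 12.6·(cos 55°, sin 55°) = (-26.77, 22.92). The tangent condition forces KG to be normal to GE, so GE runs along (−sin 55°, cos 55°); with |GE| = 36.8, E = (-56.92, 44.03). Then |QE| = |E − Q| = 49.64.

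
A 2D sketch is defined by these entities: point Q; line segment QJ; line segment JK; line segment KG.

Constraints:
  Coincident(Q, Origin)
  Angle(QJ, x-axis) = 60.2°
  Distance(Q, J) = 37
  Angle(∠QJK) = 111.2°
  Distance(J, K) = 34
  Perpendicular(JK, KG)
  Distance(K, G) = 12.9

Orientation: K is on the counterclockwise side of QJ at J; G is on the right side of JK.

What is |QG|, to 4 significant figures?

67.02

Q is at the origin; QJ runs at 60.2° with length 37.0, so J = 37.0·(cos 60.2°, sin 60.2°) = (18.39, 32.11). ∠QJK = 111.2°, so JK runs at 60.2° + (180° − 111.2°) = 129.0° from the x-axis; with |JK| = 34.0, K = J + 34.0·(cos 129.0°, sin 129.0°) = (-3.009, 58.53). The perpendicularity gives KG at right angles to JK; with |KG| = 12.9 on the right of JK, G = K + 12.9·(0.7771, 0.6293) = (7.016, 66.65). Then |QG| = |G − Q| = 67.02.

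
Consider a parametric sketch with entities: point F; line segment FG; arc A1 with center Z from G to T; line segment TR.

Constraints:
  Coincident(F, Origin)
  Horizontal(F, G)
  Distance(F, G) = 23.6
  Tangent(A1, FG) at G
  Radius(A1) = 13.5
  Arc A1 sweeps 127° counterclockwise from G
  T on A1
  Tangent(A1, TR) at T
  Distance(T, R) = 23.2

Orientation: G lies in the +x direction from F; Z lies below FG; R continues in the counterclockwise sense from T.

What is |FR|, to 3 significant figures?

48.3

On A1, G sits at bearing 90° from Z; a 127° counterclockwise sweep puts T at bearing 217°, so T = Z + 13.5·(cos 217°, sin 217°) = (12.8, -21.6). The tangent condition forces ZT to be normal to TR, so TR runs along (−sin 217°, cos 217°); with |TR| = 23.2, R = (26.8, -40.2). Then |FR| = |R − F| = 48.3.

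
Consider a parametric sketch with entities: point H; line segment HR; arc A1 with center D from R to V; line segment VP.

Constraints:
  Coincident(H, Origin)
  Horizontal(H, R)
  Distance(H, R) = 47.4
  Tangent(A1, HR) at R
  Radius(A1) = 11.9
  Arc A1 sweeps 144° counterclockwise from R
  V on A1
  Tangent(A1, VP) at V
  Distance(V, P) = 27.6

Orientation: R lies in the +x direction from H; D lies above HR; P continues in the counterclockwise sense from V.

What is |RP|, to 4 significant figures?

40.75

H is at the origin; HR is horizontal with |HR| = 47.4 and R on the +x side, so R = (47.40, 0.000). A1 meets HR tangentially, so DR is at right angles to HR, so D = R + (0, 11.9) = (47.40, 11.90). On A1, R sits at bearing -90° from D; a 144° counterclockwise sweep puts V at bearing 54°, so V = D + 11.9·(cos 54°, sin 54°) = (54.39, 21.53). Since A1 is tangent to VP there, DV ⟂ VP, so VP runs along (−sin 54°, cos 54°); with |VP| = 27.6, P = (32.07, 37.75). Then |RP| = |P − R| = 40.75.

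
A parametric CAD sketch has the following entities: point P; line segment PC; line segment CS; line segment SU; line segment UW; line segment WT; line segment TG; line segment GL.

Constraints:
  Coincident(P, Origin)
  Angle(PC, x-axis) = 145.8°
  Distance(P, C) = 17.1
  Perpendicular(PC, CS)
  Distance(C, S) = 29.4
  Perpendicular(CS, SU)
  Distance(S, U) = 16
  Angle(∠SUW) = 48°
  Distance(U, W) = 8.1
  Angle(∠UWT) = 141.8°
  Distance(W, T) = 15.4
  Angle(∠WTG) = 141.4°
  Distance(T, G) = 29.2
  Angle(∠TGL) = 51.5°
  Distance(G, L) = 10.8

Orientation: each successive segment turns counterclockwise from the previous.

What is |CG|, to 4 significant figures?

46.09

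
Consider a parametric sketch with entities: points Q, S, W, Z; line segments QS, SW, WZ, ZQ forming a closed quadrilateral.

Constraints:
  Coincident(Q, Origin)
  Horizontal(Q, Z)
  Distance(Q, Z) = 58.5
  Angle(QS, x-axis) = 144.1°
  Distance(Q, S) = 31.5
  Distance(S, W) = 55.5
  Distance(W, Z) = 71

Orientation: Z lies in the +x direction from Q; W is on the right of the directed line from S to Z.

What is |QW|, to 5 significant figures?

33.167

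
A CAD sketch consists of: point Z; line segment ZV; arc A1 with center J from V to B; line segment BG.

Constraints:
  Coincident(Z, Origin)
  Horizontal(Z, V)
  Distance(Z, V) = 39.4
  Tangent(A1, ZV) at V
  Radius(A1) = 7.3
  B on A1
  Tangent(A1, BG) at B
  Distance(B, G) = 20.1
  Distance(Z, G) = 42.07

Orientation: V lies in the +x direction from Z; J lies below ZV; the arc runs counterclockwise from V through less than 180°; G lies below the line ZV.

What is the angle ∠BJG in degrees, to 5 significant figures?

70.040°

Checks: |JB| = 7.300 ✓; ∠(JB, BG) = 90.00° ✓; |BG| = 20.10 ✓; |ZG| = 42.07 ✓.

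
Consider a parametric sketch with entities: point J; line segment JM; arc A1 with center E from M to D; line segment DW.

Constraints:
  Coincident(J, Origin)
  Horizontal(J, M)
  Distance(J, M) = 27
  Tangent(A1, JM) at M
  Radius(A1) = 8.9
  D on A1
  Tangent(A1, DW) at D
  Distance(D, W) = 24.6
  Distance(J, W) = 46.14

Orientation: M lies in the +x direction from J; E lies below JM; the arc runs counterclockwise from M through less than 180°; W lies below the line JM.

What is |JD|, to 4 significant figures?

23.04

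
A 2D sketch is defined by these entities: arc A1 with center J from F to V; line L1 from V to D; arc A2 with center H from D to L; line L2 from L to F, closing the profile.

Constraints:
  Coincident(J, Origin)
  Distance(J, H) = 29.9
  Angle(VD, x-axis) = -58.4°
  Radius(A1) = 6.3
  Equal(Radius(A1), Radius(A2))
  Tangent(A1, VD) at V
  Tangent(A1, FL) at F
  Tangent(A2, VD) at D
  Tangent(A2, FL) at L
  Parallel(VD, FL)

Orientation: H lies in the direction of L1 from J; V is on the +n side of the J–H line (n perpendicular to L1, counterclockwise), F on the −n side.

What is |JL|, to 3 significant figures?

30.6

Tangency of A1 to both parallel lines with radius 6.3 puts V and F at J ± 6.3·n: V = (5.37, 3.30), F = (-5.37, -3.30). Equal radii place D and L the same way about H: D = H + 6.3·n = (21.0, -22.2), L = H − 6.3·n = (10.3, -28.8). Then |JL| = |L − J| = 30.6.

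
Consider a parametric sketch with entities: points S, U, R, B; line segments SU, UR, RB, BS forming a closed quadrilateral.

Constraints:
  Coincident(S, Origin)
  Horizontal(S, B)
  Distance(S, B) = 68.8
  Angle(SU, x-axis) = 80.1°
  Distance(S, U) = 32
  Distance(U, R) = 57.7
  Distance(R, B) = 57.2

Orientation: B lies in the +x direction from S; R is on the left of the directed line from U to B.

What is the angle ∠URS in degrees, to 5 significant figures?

18.977°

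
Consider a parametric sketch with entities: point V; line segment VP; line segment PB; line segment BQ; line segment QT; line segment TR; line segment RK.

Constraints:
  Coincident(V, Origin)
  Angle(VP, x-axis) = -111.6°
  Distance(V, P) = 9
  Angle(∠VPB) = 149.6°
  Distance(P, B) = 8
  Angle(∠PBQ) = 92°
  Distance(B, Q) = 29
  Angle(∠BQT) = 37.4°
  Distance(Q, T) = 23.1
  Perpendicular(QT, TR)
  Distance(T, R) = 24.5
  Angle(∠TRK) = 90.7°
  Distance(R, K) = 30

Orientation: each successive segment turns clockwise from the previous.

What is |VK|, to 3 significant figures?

42.7

V is at the origin; VP runs at -111.6° with length 9.0, so P = (-3.31, -8.37). ∠VPB = 149.6° gives PB at -142° from the x-axis; with |PB| = 8.0, B = (-9.62, -13.3). ∠PBQ = 92.0° gives BQ at 130° from the x-axis; with |BQ| = 29.0, Q = (-28.3, 8.92). ∠BQT = 37.4° gives QT at -12.6° from the x-axis; with |QT| = 23.1, T = (-5.71, 3.88). The perpendicularity gives TR at right angles to QT, so TR runs at -103°; with |TR| = 24.5, R = (-11.1, -20.0). ∠TRK = 90.7° gives RK at 168° from the x-axis; with |RK| = 30.0, K = (-40.4, -13.8). Then |VK| = |K − V| = 42.7.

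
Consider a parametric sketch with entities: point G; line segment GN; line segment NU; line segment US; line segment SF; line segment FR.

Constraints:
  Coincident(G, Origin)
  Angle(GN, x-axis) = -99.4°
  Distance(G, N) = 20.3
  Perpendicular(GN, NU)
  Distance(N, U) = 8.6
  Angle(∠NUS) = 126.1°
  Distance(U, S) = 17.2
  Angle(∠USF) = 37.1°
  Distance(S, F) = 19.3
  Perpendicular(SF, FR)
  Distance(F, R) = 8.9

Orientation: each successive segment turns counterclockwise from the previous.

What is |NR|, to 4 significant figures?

2.837

∠USF = 37.1° gives SF at -172.6° from the x-axis; with |SF| = 19.3, F = (-1.702, -11.86). The perpendicularity gives FR at right angles to SF, so FR runs at -82.60°; with |FR| = 8.9, R = (-0.5561, -20.69). Then |NR| = |R − N| = 2.837.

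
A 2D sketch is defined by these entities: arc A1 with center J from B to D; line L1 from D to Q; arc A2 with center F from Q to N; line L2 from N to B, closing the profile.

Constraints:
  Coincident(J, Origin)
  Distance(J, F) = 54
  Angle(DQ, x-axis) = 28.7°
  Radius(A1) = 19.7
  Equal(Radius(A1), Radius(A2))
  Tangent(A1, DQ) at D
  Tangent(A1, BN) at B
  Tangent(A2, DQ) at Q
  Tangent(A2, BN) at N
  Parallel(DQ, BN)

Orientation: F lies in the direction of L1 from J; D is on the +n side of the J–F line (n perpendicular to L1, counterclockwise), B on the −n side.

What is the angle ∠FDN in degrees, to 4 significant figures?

16.07°

The slot axis is L1's direction at 28.7°, so u = (cos 28.7°, sin 28.7°) = (0.8771, 0.4802) and n = (−sin 28.7°, cos 28.7°) = (-0.4802, 0.8771). J is at the origin and F lies 54.0 along u from J, so F = 54.0·u = (47.37, 25.93). Tangency of A1 to both parallel lines with radius 19.7 puts D and B at J ± 19.7·n: D = (-9.460, 17.28), B = (9.460, -17.28). Equal radii place Q and N the same way about F: Q = F + 19.7·n = (37.91, 43.21), N = F − 19.7·n = (56.83, 8.652). Then cos ∠FDN = DF·DN / (|DF||DN|), giving 16.07°.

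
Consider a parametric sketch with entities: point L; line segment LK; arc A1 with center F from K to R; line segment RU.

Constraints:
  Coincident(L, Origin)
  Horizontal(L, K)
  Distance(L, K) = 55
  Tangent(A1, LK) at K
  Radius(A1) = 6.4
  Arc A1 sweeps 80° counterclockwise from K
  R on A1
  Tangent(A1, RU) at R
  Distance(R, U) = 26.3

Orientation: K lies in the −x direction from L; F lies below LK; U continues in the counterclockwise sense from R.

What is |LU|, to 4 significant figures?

72.88

On A1, K sits at bearing 90° from F; an 80° counterclockwise sweep puts R at bearing 170°, so R = F + 6.4·(cos 170°, sin 170°) = (-61.30, -5.289). Since A1 is tangent to RU there, FR ⟂ RU, so RU runs along (−sin 170°, cos 170°); with |RU| = 26.3, U = (-65.87, -31.19). Then |LU| = |U − L| = 72.88.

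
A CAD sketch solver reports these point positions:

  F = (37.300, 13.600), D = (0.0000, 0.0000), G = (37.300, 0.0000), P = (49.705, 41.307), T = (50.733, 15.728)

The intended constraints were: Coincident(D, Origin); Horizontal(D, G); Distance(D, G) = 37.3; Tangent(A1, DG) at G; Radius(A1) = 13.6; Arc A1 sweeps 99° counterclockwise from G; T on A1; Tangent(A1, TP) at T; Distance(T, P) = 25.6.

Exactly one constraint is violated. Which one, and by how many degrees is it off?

Tangent(A1, TP) at T — off by 6.70°.

D = (0.00, 0.00) ✓; D.y = 0.00, G.y = 0.00 ✓; |DG| = 37.30 ✓; ∠(FG, GD) = 90.00° ✓; |FG| = 13.60 ✓; bearing(F→T) − bearing(F→G) = 99.00° ✓; |FT| = 13.60 ✓; ∠(FT, TP) = 96.70° ✗; |TP| = 25.60 ✓.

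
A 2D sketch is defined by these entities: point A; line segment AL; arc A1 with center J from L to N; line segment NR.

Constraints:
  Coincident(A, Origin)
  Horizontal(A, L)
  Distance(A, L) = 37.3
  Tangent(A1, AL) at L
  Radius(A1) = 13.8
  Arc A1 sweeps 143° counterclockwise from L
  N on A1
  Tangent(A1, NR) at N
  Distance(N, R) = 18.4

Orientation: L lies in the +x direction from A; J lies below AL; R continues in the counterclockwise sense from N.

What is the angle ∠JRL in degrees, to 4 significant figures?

6.036°

On A1, L sits at bearing 90° from J; a 143° counterclockwise sweep puts N at bearing 233°, so N = J + 13.8·(cos 233°, sin 233°) = (28.99, -24.82). Tangency of A1 to NR means the radius JN is perpendicular to NR, so NR runs along (−sin 233°, cos 233°); with |NR| = 18.4, R = (43.69, -35.89). Then cos ∠JRL = RJ·RL / (|RJ||RL|), giving 6.036°.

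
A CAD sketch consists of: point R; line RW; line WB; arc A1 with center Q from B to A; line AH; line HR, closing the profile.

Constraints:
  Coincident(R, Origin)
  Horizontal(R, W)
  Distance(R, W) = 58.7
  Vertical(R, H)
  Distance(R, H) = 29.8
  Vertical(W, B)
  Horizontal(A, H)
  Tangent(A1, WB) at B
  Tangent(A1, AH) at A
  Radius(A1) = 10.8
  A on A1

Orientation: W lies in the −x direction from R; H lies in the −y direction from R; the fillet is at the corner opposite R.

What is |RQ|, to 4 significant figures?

51.53

R is at the origin; R and W share the same y with |RW| = 58.7 and W on the −x side, so W = (-58.70, 0.000). R and H share the same x with |RH| = 29.8 and H on the −y side, so H = (0.000, -29.80). The virtual corner opposite R is at (-58.70, -29.80). The tangent condition forces QB to be normal to WB and the tangent condition forces QA to be normal to AH, with radius 10.8, so the center Q sits 10.8 in from both sides at Q = (-47.90, -19.00). Then |RQ| = |Q − R| = 51.53.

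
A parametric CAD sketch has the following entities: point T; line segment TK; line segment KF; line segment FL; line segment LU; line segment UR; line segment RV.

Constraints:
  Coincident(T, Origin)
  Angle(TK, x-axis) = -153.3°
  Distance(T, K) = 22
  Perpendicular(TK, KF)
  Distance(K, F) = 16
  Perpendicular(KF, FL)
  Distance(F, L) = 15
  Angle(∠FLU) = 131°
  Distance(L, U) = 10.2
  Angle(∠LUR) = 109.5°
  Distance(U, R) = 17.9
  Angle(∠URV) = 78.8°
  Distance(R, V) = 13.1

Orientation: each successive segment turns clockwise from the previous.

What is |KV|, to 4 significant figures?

3.206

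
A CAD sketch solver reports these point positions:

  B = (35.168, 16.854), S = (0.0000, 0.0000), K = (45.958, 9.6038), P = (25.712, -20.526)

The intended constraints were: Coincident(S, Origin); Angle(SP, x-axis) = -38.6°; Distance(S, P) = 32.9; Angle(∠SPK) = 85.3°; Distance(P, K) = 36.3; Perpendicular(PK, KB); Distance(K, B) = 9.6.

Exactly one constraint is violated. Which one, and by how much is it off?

Distance(K, B) = 9.6 — off by 3.40.

S = (0.00, 0.00) ✓; SP at -38.60° ✓; |SP| = 32.90 ✓; ∠SPK = 85.30° ✓; |PK| = 36.30 ✓; ∠(PK, KB) = 90.00° ✓; |KB| = 13.00 ✗.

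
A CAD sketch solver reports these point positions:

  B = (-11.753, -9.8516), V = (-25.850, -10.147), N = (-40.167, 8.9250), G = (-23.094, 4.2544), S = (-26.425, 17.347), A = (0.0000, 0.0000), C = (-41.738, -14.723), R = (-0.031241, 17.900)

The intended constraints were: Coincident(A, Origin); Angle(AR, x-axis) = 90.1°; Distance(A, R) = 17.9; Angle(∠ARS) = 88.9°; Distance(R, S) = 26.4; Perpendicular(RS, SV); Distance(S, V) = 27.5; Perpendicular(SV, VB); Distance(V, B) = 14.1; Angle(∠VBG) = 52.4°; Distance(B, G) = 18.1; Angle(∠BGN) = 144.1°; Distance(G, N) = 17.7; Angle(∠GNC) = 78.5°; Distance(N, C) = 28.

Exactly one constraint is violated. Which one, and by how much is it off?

Distance(N, C) = 28 — off by 4.30.

A = (0.00, 0.00) ✓; AR at 90.10° ✓; |AR| = 17.90 ✓; ∠ARS = 88.90° ✓; |RS| = 26.40 ✓; ∠(RS, SV) = 90.00° ✓; |SV| = 27.50 ✓; ∠(SV, VB) = 90.00° ✓; |VB| = 14.10 ✓; ∠VBG = 52.40° ✓; |BG| = 18.10 ✓; ∠BGN = 144.1° ✓; |GN| = 17.70 ✓; ∠GNC = 78.50° ✓; |NC| = 23.70 ✗.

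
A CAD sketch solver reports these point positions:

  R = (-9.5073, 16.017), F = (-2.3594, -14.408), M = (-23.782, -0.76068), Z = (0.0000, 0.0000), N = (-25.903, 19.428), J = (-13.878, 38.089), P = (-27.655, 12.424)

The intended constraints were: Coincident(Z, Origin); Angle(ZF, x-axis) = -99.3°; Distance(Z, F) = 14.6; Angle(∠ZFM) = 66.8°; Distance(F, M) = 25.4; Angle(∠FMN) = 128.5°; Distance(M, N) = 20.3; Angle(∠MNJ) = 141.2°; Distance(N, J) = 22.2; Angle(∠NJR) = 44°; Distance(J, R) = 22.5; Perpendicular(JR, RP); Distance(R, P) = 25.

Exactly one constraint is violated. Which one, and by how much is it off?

Distance(R, P) = 25 — off by 6.50.

Z = (0.00, 0.00) ✓; ZF at -99.30° ✓; |ZF| = 14.60 ✓; ∠ZFM = 66.80° ✓; |FM| = 25.40 ✓; ∠FMN = 128.5° ✓; |MN| = 20.30 ✓; ∠MNJ = 141.2° ✓; |NJ| = 22.20 ✓; ∠NJR = 44.00° ✓; |JR| = 22.50 ✓; ∠(JR, RP) = 90.00° ✓; |RP| = 18.50 ✗.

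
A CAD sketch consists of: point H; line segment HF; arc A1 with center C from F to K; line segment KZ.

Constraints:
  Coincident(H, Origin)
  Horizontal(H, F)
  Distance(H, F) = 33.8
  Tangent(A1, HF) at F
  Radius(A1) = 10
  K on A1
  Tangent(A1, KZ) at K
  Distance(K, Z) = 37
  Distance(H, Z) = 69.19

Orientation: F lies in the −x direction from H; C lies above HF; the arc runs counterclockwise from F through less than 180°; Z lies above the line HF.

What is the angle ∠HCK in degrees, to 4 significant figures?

65.32°

H is at the origin; HF is horizontal with |HF| = 33.8 and F on the −x side, so F = (-33.80, 0.000). Since A1 is tangent to HF there, CF ⟂ HF, so C = F + (0, 10) = (-33.80, 10.00). Since CK ⟂ KZ (tangency), |CZ| = √(10.0² + 37.0²) = 38.33 regardless of where K sits on A1. So Z lies on both circle(H, 69.19) and circle(C, 38.33); the above-HF intersection is Z = (-55.08, 41.88). K is the foot of the tangent from Z: K = (-27.22, 17.53).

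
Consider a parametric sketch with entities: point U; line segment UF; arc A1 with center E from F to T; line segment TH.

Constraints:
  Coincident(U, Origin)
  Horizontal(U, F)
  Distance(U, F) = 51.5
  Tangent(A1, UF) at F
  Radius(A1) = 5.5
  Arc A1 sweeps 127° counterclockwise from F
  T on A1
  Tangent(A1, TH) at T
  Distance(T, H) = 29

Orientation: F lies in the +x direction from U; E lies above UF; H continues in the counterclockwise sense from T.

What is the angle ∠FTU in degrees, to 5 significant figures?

54.543°

The tangent condition forces EF to be normal to UF, so E = F + (0, 5.5) = (51.500, 5.5000). On A1, F sits at bearing -90° from E; a 127° counterclockwise sweep puts T at bearing 37°, so T = E + 5.5·(cos 37°, sin 37°) = (55.892, 8.8100). Then cos ∠FTU = TF·TU / (|TF||TU|), giving 54.543°.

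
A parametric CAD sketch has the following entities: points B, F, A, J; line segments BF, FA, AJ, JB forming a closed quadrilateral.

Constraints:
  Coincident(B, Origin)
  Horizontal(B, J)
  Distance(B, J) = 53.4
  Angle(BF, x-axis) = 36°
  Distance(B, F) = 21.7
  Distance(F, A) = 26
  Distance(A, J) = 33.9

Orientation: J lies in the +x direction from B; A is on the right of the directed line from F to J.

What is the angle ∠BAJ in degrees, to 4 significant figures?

127.4°

Checks: BF at 36.00° ✓; |FA| = 26.00 ✓; |AJ| = 33.90 ✓.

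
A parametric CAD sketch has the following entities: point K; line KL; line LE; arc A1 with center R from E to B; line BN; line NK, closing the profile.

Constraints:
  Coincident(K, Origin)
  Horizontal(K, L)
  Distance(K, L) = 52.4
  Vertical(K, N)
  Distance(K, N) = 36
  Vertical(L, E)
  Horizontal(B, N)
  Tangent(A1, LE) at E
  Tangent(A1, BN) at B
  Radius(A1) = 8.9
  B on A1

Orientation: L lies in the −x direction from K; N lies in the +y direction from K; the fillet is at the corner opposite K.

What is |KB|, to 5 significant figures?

56.465

K is at the origin; KL is horizontal with |KL| = 52.4 and L on the −x side, so L = (-52.400, 0.0000). KN is vertical with |KN| = 36.0 and N on the +y side, so N = (0.0000, 36.000). The virtual corner opposite K is at (-52.400, 36.000). Since A1 is tangent to LE there, RE ⟂ LE and A1 meets BN tangentially, so RB is at right angles to BN, with radius 8.9, so the center R sits 8.9 in from both sides at R = (-43.500, 27.100). That places the tangent points at E = (-52.400, 27.100) on LE and B = (-43.500, 36.000) on BN. Then |KB| = |B − K| = 56.465.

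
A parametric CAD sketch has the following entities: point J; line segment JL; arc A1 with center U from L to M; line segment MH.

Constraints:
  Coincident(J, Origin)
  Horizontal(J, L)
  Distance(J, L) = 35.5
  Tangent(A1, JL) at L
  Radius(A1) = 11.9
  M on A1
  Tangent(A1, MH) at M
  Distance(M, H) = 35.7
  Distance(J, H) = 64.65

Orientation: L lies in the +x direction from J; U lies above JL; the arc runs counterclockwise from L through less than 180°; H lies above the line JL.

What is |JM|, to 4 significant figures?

49.19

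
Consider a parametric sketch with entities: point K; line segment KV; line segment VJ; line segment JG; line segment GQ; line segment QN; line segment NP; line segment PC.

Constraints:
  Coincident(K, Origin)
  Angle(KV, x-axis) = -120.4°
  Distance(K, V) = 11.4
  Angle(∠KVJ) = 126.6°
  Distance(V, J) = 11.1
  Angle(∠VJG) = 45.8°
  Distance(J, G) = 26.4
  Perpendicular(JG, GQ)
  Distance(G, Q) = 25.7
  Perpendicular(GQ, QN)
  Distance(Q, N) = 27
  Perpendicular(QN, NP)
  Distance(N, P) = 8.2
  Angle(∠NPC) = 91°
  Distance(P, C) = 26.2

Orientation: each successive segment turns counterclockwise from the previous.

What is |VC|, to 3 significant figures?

20.0

K is at the origin; KV runs at -120.4° with length 11.4, so V = (-5.77, -9.83). ∠KVJ = 126.6° gives VJ at -67.0° from the x-axis; with |VJ| = 11.1, J = (-1.43, -20.1). ∠VJG = 45.8° gives JG at 67.2° from the x-axis; with |JG| = 26.4, G = (8.80, 4.29). JG ⟂ GQ, so GQ runs at 157°; with |GQ| = 25.7, Q = (-14.9, 14.2). GQ ⟂ QN, so QN runs at -113°; with |QN| = 27.0, N = (-25.4, -10.6). QN ⟂ NP, so NP runs at -22.8°; with |NP| = 8.2, P = (-17.8, -13.8). ∠NPC = 91.0° gives PC at 66.2° from the x-axis; with |PC| = 26.2, C = (-7.22, 10.2). Then |VC| = |C − V| = 20.0.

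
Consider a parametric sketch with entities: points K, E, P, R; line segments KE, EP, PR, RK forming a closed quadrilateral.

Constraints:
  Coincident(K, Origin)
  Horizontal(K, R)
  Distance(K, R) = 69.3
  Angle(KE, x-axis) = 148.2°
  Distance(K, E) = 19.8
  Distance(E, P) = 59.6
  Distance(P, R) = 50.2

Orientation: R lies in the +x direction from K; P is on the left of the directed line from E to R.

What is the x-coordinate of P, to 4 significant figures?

36.16

K is at the origin; KR is horizontal with |KR| = 69.3 and R in +x, so R = (69.3, 0). KE runs at 148.2° with |KE| = 19.8, so E = (-16.83, 10.43). P is determined by |EP| = 59.6 and |PR| = 50.2 together: it lies at the intersection of circle(E, 59.6) and circle(R, 50.2). With |ER| = 86.76, the foot of the radical line on ER is 49.33 from E and the perpendicular offset is √(59.6² − 49.33²) = 33.45. Taking the left-of-ER solution: P = (36.16, 37.71).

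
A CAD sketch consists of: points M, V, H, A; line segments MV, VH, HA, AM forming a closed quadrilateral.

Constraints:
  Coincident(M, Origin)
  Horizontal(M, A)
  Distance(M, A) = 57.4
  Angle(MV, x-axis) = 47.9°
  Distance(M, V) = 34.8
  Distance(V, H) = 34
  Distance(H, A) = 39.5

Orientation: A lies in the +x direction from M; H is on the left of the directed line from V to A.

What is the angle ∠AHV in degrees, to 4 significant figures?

70.68°

Checks: M.y = 0.00, A.y = 0.00 ✓; |VH| = 34.00 ✓; |HA| = 39.50 ✓.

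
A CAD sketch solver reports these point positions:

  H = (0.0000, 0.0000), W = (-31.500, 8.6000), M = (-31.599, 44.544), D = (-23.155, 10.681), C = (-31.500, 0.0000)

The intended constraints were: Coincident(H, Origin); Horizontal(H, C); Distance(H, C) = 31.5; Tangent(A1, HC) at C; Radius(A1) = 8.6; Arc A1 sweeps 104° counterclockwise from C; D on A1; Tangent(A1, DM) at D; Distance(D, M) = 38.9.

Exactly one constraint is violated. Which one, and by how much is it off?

Distance(D, M) = 38.9 — off by 4.00.

H = (0.00, 0.00) ✓; H.y = 0.00, C.y = 0.00 ✓; |HC| = 31.50 ✓; ∠(WC, CH) = 90.00° ✓; |WC| = 8.600 ✓; bearing(W→D) − bearing(W→C) = 104.0° ✓; |WD| = 8.601 ✓; ∠(WD, DM) = 90.00° ✓; |DM| = 34.90 ✗.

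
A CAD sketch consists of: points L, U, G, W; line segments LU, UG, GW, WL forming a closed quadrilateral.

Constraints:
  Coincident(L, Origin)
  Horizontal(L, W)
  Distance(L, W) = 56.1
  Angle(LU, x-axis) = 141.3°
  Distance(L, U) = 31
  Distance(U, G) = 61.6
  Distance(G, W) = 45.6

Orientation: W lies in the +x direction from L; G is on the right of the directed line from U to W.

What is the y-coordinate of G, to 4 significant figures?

-25.33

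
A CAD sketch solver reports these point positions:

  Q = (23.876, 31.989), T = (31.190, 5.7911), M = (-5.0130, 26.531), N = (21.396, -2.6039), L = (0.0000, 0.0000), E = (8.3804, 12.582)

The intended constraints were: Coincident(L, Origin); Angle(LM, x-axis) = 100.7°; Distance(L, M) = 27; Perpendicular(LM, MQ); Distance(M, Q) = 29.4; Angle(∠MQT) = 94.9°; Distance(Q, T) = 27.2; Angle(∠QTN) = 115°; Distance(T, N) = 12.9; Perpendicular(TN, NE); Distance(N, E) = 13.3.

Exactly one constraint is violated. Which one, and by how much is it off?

Distance(N, E) = 13.3 — off by 6.70.

L = (0.00, 0.00) ✓; LM at 100.7° ✓; |LM| = 27.00 ✓; ∠(LM, MQ) = 90.00° ✓; |MQ| = 29.40 ✓; ∠MQT = 94.90° ✓; |QT| = 27.20 ✓; ∠QTN = 115.0° ✓; |TN| = 12.90 ✓; ∠(TN, NE) = 90.00° ✓; |NE| = 20.00 ✗.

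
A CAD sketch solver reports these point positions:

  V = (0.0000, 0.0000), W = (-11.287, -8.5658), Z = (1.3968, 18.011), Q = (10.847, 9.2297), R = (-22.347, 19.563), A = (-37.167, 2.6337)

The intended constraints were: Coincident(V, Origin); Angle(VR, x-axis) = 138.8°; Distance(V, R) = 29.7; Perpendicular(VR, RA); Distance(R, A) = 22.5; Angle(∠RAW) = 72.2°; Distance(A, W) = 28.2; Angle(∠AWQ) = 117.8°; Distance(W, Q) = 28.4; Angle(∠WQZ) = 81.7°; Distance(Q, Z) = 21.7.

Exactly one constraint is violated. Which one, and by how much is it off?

Distance(Q, Z) = 21.7 — off by 8.80.

V = (0.00, 0.00) ✓; VR at 138.8° ✓; |VR| = 29.70 ✓; ∠(VR, RA) = 90.00° ✓; |RA| = 22.50 ✓; ∠RAW = 72.20° ✓; |AW| = 28.20 ✓; ∠AWQ = 117.8° ✓; |WQ| = 28.40 ✓; ∠WQZ = 81.70° ✓; |QZ| = 12.90 ✗.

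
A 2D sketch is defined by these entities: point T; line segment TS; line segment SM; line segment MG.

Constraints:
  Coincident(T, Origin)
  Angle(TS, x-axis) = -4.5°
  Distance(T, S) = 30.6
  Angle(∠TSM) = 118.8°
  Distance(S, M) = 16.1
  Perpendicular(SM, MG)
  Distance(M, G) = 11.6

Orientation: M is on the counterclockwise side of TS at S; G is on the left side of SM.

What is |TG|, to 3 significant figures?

34.4

T is at the origin; TS runs at -4.5° with length 30.6, so S = 30.6·(cos -4.5°, sin -4.5°) = (30.5, -2.40). ∠TSM = 118.8°, so SM runs at -4.5° + (180° − 118.8°) = 56.7° from the x-axis; with |SM| = 16.1, M = S + 16.1·(cos 56.7°, sin 56.7°) = (39.3, 11.1). The perpendicularity gives MG at right angles to SM; with |MG| = 11.6 on the left of SM, G = M + 11.6·(-0.836, 0.549) = (29.6, 17.4). Then |TG| = |G − T| = 34.4.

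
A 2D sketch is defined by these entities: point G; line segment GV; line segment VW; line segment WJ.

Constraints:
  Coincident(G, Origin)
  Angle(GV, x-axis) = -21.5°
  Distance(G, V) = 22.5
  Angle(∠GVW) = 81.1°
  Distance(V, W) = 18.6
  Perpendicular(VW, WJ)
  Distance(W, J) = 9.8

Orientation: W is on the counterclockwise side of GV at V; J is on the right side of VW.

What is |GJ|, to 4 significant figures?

35.42

∠GVW = 81.1°, so VW runs at -21.5° + (180° − 81.1°) = 77.40° from the x-axis; with |VW| = 18.6, W = V + 18.6·(cos 77.40°, sin 77.40°) = (24.99, 9.906). The perpendicularity gives WJ at right angles to VW; with |WJ| = 9.8 on the right of VW, J = W + 9.8·(0.9759, -0.2181) = (34.56, 7.768). Then |GJ| = |J − G| = 35.42.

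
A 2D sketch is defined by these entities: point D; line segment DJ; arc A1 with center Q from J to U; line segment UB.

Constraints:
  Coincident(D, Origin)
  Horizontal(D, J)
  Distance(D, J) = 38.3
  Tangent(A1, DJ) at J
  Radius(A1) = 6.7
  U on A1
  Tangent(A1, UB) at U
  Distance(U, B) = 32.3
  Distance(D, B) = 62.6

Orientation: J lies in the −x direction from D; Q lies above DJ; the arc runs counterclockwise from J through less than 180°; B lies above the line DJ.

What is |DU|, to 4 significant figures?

34.26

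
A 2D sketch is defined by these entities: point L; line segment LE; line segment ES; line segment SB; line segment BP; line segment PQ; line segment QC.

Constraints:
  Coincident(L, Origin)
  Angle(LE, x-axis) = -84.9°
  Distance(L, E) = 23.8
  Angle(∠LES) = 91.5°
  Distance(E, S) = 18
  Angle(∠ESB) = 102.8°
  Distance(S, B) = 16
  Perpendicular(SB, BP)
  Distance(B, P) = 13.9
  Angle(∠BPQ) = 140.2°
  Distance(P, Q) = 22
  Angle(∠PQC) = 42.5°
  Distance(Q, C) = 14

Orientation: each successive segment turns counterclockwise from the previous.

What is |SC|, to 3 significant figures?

16.9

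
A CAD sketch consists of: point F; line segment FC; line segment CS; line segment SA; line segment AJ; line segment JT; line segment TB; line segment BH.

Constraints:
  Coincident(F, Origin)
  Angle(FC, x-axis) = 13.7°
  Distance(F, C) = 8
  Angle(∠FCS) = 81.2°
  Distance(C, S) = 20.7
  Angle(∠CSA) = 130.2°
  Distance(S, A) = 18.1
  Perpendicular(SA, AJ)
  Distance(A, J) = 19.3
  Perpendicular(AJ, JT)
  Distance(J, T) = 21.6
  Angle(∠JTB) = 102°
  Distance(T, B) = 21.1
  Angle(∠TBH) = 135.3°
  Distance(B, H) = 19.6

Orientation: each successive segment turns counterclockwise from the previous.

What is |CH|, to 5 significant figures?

37.281

F is at the origin; FC runs at 13.7° with length 8.0, so C = (7.7724, 1.8947). ∠FCS = 81.2° gives CS at 112.50° from the x-axis; with |CS| = 20.7, S = (-0.14915, 21.019). ∠CSA = 130.2° gives SA at 162.30° from the x-axis; with |SA| = 18.1, A = (-17.392, 26.522). SA is perpendicular to AJ, so AJ runs at -107.70°; with |AJ| = 19.3, J = (-23.260, 8.1356). The perpendicularity gives JT at right angles to AJ, so JT runs at -17.700°; with |JT| = 21.6, T = (-2.6827, 1.5685). ∠JTB = 102.0° gives TB at 60.300° from the x-axis; with |TB| = 21.1, B = (7.7715, 19.897). ∠TBH = 135.3° gives BH at 105.00° from the x-axis; with |BH| = 19.6, H = (2.6986, 38.829). Then |CH| = |H − C| = 37.281.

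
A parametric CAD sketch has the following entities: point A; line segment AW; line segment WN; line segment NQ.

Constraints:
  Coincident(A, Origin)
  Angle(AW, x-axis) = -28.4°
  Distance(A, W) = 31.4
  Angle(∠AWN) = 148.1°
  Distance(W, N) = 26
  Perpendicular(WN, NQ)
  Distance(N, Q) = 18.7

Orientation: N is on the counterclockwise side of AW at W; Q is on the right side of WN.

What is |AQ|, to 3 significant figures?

63.4

A is at the origin; AW runs at -28.4° with length 31.4, so W = 31.4·(cos -28.4°, sin -28.4°) = (27.6, -14.9). ∠AWN = 148.1°, so WN runs at -28.4° + (180° − 148.1°) = 3.50° from the x-axis; with |WN| = 26.0, N = W + 26.0·(cos 3.50°, sin 3.50°) = (53.6, -13.3). WN is perpendicular to NQ; with |NQ| = 18.7 on the right of WN, Q = N + 18.7·(0.0610, -0.998) = (54.7, -32.0). Then |AQ| = |Q − A| = 63.4.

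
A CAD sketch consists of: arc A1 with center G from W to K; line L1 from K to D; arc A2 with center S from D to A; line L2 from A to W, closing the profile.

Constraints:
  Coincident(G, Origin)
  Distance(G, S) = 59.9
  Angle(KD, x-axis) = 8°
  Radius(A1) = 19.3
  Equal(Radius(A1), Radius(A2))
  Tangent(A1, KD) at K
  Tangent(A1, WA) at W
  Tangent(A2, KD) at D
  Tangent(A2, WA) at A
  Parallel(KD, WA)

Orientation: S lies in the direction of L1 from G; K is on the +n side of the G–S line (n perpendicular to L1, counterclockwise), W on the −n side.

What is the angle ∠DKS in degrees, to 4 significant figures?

17.86°

Tangency of A1 to both parallel lines with radius 19.3 puts K and W at G ± 19.3·n: K = (-2.686, 19.11), W = (2.686, -19.11). Equal radii place D and A the same way about S: D = S + 19.3·n = (56.63, 27.45), A = S − 19.3·n = (62.00, -10.78). Then cos ∠DKS = KD·KS / (|KD||KS|), giving 17.86°.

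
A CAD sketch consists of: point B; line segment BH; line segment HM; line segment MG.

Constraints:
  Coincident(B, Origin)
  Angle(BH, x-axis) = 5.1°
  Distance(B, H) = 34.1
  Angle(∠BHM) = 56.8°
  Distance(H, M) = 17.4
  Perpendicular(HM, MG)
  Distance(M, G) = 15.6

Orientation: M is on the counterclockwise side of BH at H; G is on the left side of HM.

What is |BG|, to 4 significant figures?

13.00

B is at the origin; BH runs at 5.1° with length 34.1, so H = 34.1·(cos 5.1°, sin 5.1°) = (33.97, 3.031). ∠BHM = 56.8°, so HM runs at 5.1° + (180° − 56.8°) = 128.3° from the x-axis; with |HM| = 17.4, M = H + 17.4·(cos 128.3°, sin 128.3°) = (23.18, 16.69). HM ⟂ MG; with |MG| = 15.6 on the left of HM, G = M + 15.6·(-0.7848, -0.6198) = (10.94, 7.018). Then |BG| = |G − B| = 13.00.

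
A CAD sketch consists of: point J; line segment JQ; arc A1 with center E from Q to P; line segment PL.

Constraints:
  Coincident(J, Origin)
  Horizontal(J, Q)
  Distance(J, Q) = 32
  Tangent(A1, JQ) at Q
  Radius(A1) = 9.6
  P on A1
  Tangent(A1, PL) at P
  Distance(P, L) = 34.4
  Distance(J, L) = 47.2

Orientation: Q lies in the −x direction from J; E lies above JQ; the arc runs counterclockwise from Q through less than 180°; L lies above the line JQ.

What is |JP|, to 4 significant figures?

24.09

Checks: |EP| = 9.600 ✓; ∠(EP, PL) = 90.00° ✓; |PL| = 34.40 ✓; |JL| = 47.20 ✓.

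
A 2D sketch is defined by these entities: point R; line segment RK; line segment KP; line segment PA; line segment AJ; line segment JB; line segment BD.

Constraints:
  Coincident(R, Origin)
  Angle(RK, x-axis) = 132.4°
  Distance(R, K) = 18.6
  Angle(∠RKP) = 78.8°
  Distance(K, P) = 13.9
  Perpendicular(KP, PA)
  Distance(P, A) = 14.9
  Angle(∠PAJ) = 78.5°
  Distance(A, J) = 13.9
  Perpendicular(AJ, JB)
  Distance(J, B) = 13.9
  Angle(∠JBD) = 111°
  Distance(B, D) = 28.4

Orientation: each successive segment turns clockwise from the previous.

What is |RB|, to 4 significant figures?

19.75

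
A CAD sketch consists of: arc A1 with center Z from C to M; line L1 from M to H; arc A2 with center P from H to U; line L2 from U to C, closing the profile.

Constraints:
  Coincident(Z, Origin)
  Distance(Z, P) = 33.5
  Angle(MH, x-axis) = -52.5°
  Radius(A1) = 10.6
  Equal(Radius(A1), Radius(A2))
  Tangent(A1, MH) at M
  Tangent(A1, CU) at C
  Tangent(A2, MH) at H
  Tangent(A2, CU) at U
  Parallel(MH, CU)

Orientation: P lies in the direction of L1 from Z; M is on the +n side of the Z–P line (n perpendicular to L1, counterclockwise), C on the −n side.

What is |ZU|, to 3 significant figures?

35.1

The slot axis is L1's direction at -52.5°, so u = (cos -52.5°, sin -52.5°) = (0.609, -0.793) and n = (−sin -52.5°, cos -52.5°) = (0.793, 0.609). Z is at the origin and P lies 33.5 along u from Z, so P = 33.5·u = (20.4, -26.6). Tangency of A1 to both parallel lines with radius 10.6 puts M and C at Z ± 10.6·n: M = (8.41, 6.45), C = (-8.41, -6.45). Equal radii place H and U the same way about P: H = P + 10.6·n = (28.8, -20.1), U = P − 10.6·n = (12.0, -33.0). Then |ZU| = |U − Z| = 35.1.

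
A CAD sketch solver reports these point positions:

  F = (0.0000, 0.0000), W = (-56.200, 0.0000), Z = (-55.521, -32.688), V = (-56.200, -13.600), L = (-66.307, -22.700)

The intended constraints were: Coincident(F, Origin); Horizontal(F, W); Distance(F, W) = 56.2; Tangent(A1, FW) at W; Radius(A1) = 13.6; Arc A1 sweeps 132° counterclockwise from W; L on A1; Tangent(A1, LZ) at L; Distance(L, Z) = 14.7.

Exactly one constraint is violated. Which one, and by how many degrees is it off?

Tangent(A1, LZ) at L — off by 5.20°.

F = (0.00, 0.00) ✓; F.y = 0.00, W.y = 0.00 ✓; |FW| = 56.20 ✓; ∠(VW, WF) = 90.00° ✓; |VW| = 13.60 ✓; bearing(V→L) − bearing(V→W) = 132.0° ✓; |VL| = 13.60 ✓; ∠(VL, LZ) = 84.80° ✗; |LZ| = 14.70 ✓.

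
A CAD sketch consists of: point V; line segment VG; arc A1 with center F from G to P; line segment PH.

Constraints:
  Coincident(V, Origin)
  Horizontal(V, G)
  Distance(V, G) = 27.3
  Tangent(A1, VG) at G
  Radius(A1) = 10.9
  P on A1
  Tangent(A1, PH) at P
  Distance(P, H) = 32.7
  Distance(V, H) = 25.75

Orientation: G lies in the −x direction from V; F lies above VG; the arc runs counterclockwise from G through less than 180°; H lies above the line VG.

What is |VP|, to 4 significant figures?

20.03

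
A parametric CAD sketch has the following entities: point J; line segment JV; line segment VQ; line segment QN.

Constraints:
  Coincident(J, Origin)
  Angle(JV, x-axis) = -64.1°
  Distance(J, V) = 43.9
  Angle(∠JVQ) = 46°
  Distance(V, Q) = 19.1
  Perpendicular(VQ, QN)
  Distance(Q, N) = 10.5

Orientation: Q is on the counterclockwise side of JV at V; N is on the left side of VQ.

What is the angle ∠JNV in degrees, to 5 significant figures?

147.20°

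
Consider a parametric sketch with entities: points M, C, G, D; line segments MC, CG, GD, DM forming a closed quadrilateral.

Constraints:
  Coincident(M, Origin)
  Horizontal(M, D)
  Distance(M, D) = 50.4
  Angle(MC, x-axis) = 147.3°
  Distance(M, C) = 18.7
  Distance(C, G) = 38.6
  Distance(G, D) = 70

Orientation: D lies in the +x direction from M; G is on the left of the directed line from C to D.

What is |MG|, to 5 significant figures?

46.286

Checks: |CG| = 38.60 ✓; |GD| = 70.00 ✓.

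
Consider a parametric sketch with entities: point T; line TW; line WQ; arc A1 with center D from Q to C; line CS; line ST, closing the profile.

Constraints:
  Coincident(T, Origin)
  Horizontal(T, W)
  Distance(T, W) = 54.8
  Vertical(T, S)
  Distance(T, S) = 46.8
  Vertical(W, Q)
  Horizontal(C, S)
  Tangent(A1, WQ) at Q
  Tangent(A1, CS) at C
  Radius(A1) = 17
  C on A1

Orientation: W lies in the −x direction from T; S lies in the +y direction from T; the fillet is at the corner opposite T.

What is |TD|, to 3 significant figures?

48.1

T is at the origin; T and W share the same y with |TW| = 54.8 and W on the −x side, so W = (-54.8, 0.00). TS is vertical with |TS| = 46.8 and S on the +y side, so S = (0.00, 46.8). The virtual corner opposite T is at (-54.8, 46.8). The tangent condition forces DQ to be normal to WQ and tangency of A1 to CS means the radius DC is perpendicular to CS, with radius 17.0, so the center D sits 17.0 in from both sides at D = (-37.8, 29.8). Then |TD| = |D − T| = 48.1.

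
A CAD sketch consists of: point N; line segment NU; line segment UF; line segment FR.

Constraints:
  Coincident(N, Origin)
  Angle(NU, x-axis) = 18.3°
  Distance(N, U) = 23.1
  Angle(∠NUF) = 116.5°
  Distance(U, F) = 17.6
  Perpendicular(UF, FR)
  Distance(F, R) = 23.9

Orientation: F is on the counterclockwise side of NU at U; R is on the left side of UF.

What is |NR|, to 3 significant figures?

28.1

N is at the origin; NU runs at 18.3° with length 23.1, so U = 23.1·(cos 18.3°, sin 18.3°) = (21.9, 7.25). ∠NUF = 116.5°, so UF runs at 18.3° + (180° − 116.5°) = 81.8° from the x-axis; with |UF| = 17.6, F = U + 17.6·(cos 81.8°, sin 81.8°) = (24.4, 24.7). UF is perpendicular to FR; with |FR| = 23.9 on the left of UF, R = F + 23.9·(-0.990, 0.143) = (0.786, 28.1). Then |NR| = |R − N| = 28.1.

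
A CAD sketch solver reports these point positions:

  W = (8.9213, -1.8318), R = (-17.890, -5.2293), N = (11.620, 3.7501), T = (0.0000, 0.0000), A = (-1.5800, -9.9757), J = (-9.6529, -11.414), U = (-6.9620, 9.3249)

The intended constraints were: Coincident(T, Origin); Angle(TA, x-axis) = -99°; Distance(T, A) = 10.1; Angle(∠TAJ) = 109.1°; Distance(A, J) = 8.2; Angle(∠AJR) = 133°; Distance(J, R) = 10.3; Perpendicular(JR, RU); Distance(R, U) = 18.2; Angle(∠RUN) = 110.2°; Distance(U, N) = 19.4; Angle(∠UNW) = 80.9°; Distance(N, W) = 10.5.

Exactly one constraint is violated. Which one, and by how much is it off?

Distance(N, W) = 10.5 — off by 4.30.

T = (0.00, 0.00) ✓; TA at -99.00° ✓; |TA| = 10.10 ✓; ∠TAJ = 109.1° ✓; |AJ| = 8.200 ✓; ∠AJR = 133.0° ✓; |JR| = 10.30 ✓; ∠(JR, RU) = 90.00° ✓; |RU| = 18.20 ✓; ∠RUN = 110.2° ✓; |UN| = 19.40 ✓; ∠UNW = 80.90° ✓; |NW| = 6.200 ✗.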